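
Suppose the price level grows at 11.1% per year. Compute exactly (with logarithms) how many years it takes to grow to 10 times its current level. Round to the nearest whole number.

22 years

t = ln(10) / ln(1 + 0.111) = 2.3026 / 0.105261 ≈ 21.88.
≈ 22 years.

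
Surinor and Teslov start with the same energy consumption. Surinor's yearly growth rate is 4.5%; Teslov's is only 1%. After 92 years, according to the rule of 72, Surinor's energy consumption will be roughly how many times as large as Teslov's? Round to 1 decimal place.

Rate gap = 4.5% − 1% = 3.5 points.
The ratio doubles every 72/3.5 ≈ 20.57 years.
92/20.57 ≈ 4.47 doublings → ratio ≈ 2^4.47 ≈ 22.2.

≈ 22.2 times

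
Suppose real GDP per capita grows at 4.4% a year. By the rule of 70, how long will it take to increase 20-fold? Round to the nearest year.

Doubling time ≈ 70/4.4 = 15.91 years.
Reaching 20× takes log₂(20) ≈ 4.32 doublings.
4.32 × 15.91 ≈ 69 years.

around 69 years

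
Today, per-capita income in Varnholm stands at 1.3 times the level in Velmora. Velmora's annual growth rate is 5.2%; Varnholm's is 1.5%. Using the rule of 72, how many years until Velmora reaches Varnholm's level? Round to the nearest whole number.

The growth-rate gap is 5.2% − 1.5% = 3.7 percentage points.
So the ratio between them halves every 72/3.7 ≈ 19.46 years.
A 1.3 times gap takes log₂(1.3) ≈ 0.38 halvings to close: 0.38 × 19.46 ≈ 7 years.

roughly 7 years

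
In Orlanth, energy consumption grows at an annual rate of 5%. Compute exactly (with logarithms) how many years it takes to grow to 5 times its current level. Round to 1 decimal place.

33.0 years

t = ln(5) / ln(1 + 0.05) = 1.6094 / 0.048790 ≈ 32.99.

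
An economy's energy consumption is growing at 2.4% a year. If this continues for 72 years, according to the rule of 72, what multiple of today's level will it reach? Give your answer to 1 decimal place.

Doubling time ≈ 72/2.4 = 30.00 years.
72 years / 30.00 ≈ 2.40 doublings → factor 2^2.40 ≈ 5.3.

roughly 5.3 times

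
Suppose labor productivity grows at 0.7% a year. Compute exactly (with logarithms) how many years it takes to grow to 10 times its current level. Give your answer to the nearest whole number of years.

330 years

t = ln(10) / ln(1 + 0.007) = 2.3026 / 0.006976 ≈ 330.07.
≈ 330 years.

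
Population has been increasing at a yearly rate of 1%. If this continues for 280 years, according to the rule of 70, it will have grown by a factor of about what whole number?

70/1 ≈ 70.00 years per doubling.
280 years fits 4 doublings: 2^4 = 16.

approximately 16 times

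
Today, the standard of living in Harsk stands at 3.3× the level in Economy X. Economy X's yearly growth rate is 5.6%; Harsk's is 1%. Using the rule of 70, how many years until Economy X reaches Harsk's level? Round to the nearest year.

about 26 years

Economy X gains on Harsk at 5.6% − 1% = 4.6 points a year.
At that relative rate the gap halves every 70/4.6 ≈ 15.22 years.
A 3.3× gap takes log₂(3.3) ≈ 1.72 halvings to close: 1.72 × 15.22 ≈ 26 years.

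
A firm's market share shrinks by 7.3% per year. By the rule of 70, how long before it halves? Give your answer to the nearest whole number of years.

Halving time ≈ 70 / 7.3 = 9.59 → 10 years.

roughly 10 years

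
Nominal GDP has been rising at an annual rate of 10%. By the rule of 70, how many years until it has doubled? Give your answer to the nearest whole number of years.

Doubling time ≈ 70 / 10 = 7.00 years.

around 7 years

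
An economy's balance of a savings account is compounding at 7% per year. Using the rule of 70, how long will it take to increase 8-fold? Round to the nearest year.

One doubling takes 70/7 = 10.00 years.
8× is 3 doublings, so 3 × 10.00 ≈ 30 years.

approximately 30 years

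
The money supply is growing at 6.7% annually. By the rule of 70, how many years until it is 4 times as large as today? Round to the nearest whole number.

One doubling takes 70/6.7 = 10.45 years.
4 = 2^2, so 2 doublings → 21 years.

roughly 21 years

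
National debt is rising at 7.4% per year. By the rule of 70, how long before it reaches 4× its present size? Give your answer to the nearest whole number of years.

At 7.4% it doubles every 70/7.4 ≈ 9.46 years.
4 = 2^2, so 2 doublings → 19 years.

about 19 years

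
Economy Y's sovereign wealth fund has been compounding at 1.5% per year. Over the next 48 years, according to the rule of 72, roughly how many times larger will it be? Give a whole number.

2 times

72/1.5 ≈ 48.00 years per doubling.
48 years fits 1 doubling: 2^1 = 2.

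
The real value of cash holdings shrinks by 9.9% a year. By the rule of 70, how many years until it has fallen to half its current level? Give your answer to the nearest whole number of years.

Falling at 9.9%, it halves about every 70/9.9 = 7.07 years.

approximately 7 years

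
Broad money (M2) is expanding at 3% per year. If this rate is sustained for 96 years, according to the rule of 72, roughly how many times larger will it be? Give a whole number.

Doubling time ≈ 72/3 = 24.00 years.
96/24.00 ≈ 4 doublings, so about 2^4 = 16×.

approximately 16 times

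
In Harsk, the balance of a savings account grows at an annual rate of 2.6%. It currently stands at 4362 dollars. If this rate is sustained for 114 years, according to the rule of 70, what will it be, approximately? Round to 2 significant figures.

about 82000 dollars

Doubling time ≈ 70/2.6 = 26.92 years.
114 years is 114/26.92 ≈ 4.23 doublings, a factor of 2^4.23 ≈ 18.77.
4362 × 18.77 ≈ 82000 dollars.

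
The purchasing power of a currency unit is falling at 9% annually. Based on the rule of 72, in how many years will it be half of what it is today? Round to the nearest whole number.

about 8 years

Falling at 9%, it halves about every 72/9 = 8.00 years.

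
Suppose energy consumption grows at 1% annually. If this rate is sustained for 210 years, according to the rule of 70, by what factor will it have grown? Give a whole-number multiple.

roughly 8 times

At 1% one doubling takes ≈ 70.00 years; 210 years is 3 of them, so ×8.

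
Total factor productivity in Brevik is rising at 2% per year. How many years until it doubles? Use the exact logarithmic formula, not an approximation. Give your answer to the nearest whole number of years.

t = ln(2) / ln(1 + 0.02) = 0.6931 / 0.019803 ≈ 35.00.
≈ 35 years.

35 years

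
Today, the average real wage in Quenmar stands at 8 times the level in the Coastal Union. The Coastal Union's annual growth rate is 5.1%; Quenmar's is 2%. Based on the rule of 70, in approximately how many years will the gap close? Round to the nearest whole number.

What matters is the difference: 3.1 pp.
Rule of 70 on the gap: the ratio halves every 70/3.1 ≈ 22.58 years.
An 8 times gap closes after 3 halvings: 3 × 22.58 ≈ 68 years.

about 68 years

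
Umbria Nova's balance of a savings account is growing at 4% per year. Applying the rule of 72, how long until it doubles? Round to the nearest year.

around 18 years

Doubling time ≈ 72 / 4 = 18.00 years.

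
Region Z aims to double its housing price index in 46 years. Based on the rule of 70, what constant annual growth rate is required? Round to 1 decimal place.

70 / 46 ≈ 1.52, so about 1.5% annually.

around 1.5% annually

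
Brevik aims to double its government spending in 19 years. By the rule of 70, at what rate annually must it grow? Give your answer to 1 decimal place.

70 / 19 ≈ 3.68, so about 3.7% annually.

3.7% annually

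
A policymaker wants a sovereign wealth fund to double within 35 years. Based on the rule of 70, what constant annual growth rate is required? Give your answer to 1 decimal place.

70 / 35 ≈ 2.00, so about 2.0% annually.

about 2.0% annually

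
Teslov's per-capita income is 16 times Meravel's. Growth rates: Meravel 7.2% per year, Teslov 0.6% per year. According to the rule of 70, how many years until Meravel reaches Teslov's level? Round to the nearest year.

roughly 42 years

Meravel gains on Teslov at 7.2% − 0.6% = 6.6 points a year.
At that relative rate the gap halves every 70/6.6 ≈ 10.61 years.
A 16 times gap closes after 4 halvings: 4 × 10.61 ≈ 42 years.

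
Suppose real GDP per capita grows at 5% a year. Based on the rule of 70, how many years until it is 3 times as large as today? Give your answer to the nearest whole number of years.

At 5% it doubles every 70/5 ≈ 14.00 years.
3× is log₂ 3 ≈ 1.58 doublings, so ≈ 1.58 × 14.00 = 22 years.

22 years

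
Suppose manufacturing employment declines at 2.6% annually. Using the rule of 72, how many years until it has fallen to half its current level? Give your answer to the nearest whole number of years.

Falling at 2.6%, it halves about every 72/2.6 = 27.69 years.

≈ 28 years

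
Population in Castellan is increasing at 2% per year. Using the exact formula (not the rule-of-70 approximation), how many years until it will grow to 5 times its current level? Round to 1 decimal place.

t = ln(5) / ln(1 + 0.02) = 1.6094 / 0.019803 ≈ 81.27.

81.3 years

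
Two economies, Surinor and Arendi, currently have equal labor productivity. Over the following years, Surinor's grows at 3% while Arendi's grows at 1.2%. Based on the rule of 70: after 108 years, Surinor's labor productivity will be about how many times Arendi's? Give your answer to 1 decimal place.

around 6.9 times

Surinor pulls ahead at 1.8 pp per year, so the ratio doubles every 70/1.8 ≈ 38.89 years.
In 108 years that's 2.78 doublings: 2^2.78 ≈ 6.9.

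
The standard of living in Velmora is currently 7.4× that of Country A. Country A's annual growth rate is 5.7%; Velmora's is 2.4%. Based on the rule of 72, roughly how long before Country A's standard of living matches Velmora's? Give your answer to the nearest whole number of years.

Country A gains on Velmora at 5.7% − 2.4% = 3.3 points a year.
At that relative rate the gap halves every 72/3.3 ≈ 21.82 years.
A 7.4× gap takes log₂(7.4) ≈ 2.89 halvings to close: 2.89 × 21.82 ≈ 63 years.

about 63 years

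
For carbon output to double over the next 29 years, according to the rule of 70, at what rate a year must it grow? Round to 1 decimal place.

70 / 29 ≈ 2.41, so about 2.4% a year.

2.4%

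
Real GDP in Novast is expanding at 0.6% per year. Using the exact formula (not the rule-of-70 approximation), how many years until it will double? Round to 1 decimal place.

115.9 years

t = ln(2) / ln(1 + 0.006) = 0.6931 / 0.005982 ≈ 115.86.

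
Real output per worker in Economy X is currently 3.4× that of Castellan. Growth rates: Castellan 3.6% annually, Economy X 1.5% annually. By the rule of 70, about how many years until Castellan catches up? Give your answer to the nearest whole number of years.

approximately 59 years

Castellan gains on Economy X at 3.6% − 1.5% = 2.1 points a year.
At that relative rate the gap halves every 70/2.1 ≈ 33.33 years.
A 3.4× gap takes log₂(3.4) ≈ 1.77 halvings to close: 1.77 × 33.33 ≈ 59 years.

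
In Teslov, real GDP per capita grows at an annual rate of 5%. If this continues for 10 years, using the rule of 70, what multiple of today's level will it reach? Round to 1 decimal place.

about 1.6 times

Doubling time ≈ 70/5 = 14.00 years.
10 years / 14.00 ≈ 0.71 doublings → factor 2^0.71 ≈ 1.6.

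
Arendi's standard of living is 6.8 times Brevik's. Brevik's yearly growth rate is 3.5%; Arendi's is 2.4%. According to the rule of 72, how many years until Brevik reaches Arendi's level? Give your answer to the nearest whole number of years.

181 years

Brevik gains on Arendi at 3.5% − 2.4% = 1.1 points a year.
At that relative rate the gap halves every 72/1.1 ≈ 65.45 years.
A 6.8 times gap takes log₂(6.8) ≈ 2.77 halvings to close: 2.77 × 65.45 ≈ 181 years.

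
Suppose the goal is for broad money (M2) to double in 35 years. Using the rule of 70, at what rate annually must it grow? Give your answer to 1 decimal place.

≈ 2.0% annually

70 / 35 ≈ 2.00, so about 2.0% annually.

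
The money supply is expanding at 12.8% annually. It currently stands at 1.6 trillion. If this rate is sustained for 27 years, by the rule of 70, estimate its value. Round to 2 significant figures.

Doubling time ≈ 70/12.8 = 5.47 years.
27 years is 27/5.47 ≈ 4.94 doublings, a factor of 2^4.94 ≈ 30.70.
1.6 × 30.70 ≈ 49 trillion.

49 trillion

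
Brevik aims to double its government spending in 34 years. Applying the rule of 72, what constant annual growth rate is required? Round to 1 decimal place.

≈ 2.1% annually

72 / 34 ≈ 2.12, so about 2.1% annually.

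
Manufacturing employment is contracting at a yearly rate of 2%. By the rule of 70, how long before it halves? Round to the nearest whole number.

about 35 years

Halving time ≈ 70 / 2 = 35.00 → 35 years.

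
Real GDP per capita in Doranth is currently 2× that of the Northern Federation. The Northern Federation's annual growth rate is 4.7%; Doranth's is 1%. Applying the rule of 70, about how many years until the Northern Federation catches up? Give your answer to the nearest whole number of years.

≈ 19 years

The growth-rate gap is 4.7% − 1% = 3.7 percentage points.
So the ratio between them halves every 70/3.7 ≈ 18.92 years.
A 2× gap closes after 1 halving: 1 × 18.92 ≈ 19 years.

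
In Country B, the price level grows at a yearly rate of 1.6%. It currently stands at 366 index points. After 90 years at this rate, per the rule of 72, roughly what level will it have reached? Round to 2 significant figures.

about 1500 index points

It doubles every 72/1.6 ≈ 45.00 years, so 90 years is 2.00 doublings.
2^2.00 ≈ 4.00; 366 × 4.00 ≈ 1500 index points.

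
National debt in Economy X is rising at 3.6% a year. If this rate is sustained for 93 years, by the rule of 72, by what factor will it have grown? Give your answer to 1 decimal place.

around 25.1 times

Doubling time ≈ 72/3.6 = 20.00 years.
93 years / 20.00 ≈ 4.65 doublings → factor 2^4.65 ≈ 25.1.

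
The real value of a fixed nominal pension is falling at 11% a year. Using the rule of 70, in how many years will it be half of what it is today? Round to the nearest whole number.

6 years

The rule works in reverse for decay: 70/11 ≈ 6.36 years to halve.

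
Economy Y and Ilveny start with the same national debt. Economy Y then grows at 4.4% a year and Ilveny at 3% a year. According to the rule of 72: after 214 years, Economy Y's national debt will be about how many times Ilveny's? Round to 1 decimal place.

around 17.9 times

Economy Y pulls ahead at 1.4 pp per year, so the ratio doubles every 72/1.4 ≈ 51.43 years.
In 214 years that's 4.16 doublings: 2^4.16 ≈ 17.9.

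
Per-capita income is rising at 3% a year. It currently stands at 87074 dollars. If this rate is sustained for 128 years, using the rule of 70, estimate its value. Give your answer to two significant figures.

Doubling time ≈ 70/3 = 23.33 years.
128 years is 128/23.33 ≈ 5.49 doublings, a factor of 2^5.49 ≈ 44.94.
87074 × 44.94 ≈ 3900000 dollars.

around 3900000 dollars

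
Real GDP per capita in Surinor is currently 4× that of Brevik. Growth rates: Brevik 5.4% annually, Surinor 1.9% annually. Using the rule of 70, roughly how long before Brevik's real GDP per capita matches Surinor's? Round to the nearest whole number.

around 40 years

The growth-rate gap is 5.4% − 1.9% = 3.5 percentage points.
So the ratio between them halves every 70/3.5 ≈ 20.00 years.
A 4× gap closes after 2 halvings: 2 × 20.00 ≈ 40 years.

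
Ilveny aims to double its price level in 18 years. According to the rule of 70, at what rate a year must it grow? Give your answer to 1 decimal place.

≈ 3.9%

70 / 18 ≈ 3.89, so about 3.9% a year.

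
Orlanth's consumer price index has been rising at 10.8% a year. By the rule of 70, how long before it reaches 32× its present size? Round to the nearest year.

approximately 32 years

One doubling takes 70/10.8 = 6.48 years.
32× is 5 doublings, so 5 × 6.48 ≈ 32 years.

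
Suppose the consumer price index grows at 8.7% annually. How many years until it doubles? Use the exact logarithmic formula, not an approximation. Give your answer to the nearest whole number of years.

t = ln(2) / ln(1 + 0.087) = 0.6931 / 0.083422 ≈ 8.31.
≈ 8 years.

8 years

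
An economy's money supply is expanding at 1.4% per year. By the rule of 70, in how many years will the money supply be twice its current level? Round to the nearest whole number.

around 50 years

70/1.4 ≈ 50.00, so it doubles roughly every 50 years.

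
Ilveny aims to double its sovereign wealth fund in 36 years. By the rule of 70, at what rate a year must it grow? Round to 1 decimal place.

approximately 1.9% a year

70 / 36 ≈ 1.94, so about 1.9% a year.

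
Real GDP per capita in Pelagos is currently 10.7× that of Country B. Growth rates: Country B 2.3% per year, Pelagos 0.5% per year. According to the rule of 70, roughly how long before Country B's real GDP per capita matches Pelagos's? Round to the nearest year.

What matters is the difference: 1.8 pp.
Rule of 70 on the gap: the ratio halves every 70/1.8 ≈ 38.89 years.
A 10.7× gap takes log₂(10.7) ≈ 3.42 halvings to close: 3.42 × 38.89 ≈ 133 years.

approximately 133 years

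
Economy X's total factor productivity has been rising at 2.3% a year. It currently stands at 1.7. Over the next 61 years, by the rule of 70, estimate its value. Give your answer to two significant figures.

around 6.8

It doubles every 70/2.3 ≈ 30.43 years, so 61 years is 2.00 doublings.
2^2.00 ≈ 4.00; 1.7 × 4.00 ≈ 6.8.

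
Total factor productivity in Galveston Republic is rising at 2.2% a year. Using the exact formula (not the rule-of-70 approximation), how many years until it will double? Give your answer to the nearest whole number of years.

t = ln(2) / ln(1 + 0.022) = 0.6931 / 0.021761 ≈ 31.85.
≈ 32 years.

32 years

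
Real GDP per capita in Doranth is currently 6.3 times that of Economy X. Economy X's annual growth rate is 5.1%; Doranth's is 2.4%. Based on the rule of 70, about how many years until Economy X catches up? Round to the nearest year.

Economy X gains on Doranth at 5.1% − 2.4% = 2.7 points a year.
At that relative rate the gap halves every 70/2.7 ≈ 25.93 years.
A 6.3 times gap takes log₂(6.3) ≈ 2.66 halvings to close: 2.66 × 25.93 ≈ 69 years.

approximately 69 years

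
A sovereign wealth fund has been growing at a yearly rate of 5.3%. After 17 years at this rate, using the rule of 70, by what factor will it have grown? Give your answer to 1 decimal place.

Doubles every ≈ 13.21 years (70/5.3).
17 years is 1.29 doublings; 2^1.29 ≈ 2.4×.

approximately 2.4 times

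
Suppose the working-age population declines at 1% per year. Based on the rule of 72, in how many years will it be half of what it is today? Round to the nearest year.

The rule works in reverse for decay: 72/1 ≈ 72.00 years to halve.

approximately 72 years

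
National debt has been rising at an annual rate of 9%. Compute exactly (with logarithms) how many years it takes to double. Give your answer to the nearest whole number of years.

8 years

t = ln(2) / ln(1 + 0.09) = 0.6931 / 0.086178 ≈ 8.04.
≈ 8 years.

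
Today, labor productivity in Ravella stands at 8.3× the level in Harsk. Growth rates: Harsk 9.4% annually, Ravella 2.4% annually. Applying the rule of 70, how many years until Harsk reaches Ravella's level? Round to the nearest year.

roughly 31 years

What matters is the difference: 7 pp.
Rule of 70 on the gap: the ratio halves every 70/7 ≈ 10.00 years.
An 8.3× gap takes log₂(8.3) ≈ 3.05 halvings to close: 3.05 × 10.00 ≈ 31 years.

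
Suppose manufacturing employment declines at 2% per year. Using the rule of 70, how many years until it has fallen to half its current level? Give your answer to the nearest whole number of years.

≈ 35 years

Halving time ≈ 70 / 2 = 35.00 → 35 years.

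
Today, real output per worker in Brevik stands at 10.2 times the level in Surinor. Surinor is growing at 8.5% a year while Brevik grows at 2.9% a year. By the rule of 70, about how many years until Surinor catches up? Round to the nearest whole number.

around 42 years

What matters is the difference: 5.6 pp.
Rule of 70 on the gap: the ratio halves every 70/5.6 ≈ 12.50 years.
A 10.2 times gap takes log₂(10.2) ≈ 3.35 halvings to close: 3.35 × 12.50 ≈ 42 years.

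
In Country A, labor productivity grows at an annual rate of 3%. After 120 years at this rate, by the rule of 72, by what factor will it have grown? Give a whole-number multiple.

72/3 ≈ 24.00 years per doubling.
120 years fits 5 doublings: 2^5 = 32.

about 32 times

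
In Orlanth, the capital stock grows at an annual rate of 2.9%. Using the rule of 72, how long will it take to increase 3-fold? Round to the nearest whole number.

about 39 years

At 2.9% it doubles every 72/2.9 ≈ 24.83 years.
3× is log₂ 3 ≈ 1.58 doublings, so ≈ 1.58 × 24.83 = 39 years.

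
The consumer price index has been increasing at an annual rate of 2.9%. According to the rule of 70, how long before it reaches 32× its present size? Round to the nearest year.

about 121 years

One doubling takes 70/2.9 = 24.14 years.
32 = 2^5, so 5 doublings → 121 years.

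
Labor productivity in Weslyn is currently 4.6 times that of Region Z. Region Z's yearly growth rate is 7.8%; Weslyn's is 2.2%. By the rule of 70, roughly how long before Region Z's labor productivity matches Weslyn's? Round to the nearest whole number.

The growth-rate gap is 7.8% − 2.2% = 5.6 percentage points.
So the ratio between them halves every 70/5.6 ≈ 12.50 years.
A 4.6 times gap takes log₂(4.6) ≈ 2.20 halvings to close: 2.20 × 12.50 ≈ 28 years.

about 28 years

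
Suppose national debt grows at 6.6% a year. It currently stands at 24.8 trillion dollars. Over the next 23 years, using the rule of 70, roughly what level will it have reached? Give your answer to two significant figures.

110 trillion dollars

Doubling time ≈ 70/6.6 = 10.61 years.
23 years is 23/10.61 ≈ 2.17 doublings, a factor of 2^2.17 ≈ 4.50.
24.8 × 4.50 ≈ 110 trillion dollars.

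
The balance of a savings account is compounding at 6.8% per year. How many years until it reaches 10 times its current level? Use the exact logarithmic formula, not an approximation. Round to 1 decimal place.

35.0 years

t = ln(10) / ln(1 + 0.068) = 2.3026 / 0.065788 ≈ 35.00.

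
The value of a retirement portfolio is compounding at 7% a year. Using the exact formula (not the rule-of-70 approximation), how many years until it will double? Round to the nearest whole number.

t = ln(2) / ln(1 + 0.07) = 0.6931 / 0.067659 ≈ 10.24.
≈ 10 years.

10 years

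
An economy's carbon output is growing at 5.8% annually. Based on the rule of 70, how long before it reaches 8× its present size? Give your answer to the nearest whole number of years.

36 years

Doubling time ≈ 70/5.8 = 12.07 years.
Getting to 8× needs 3 doublings: 3 × 12.07 ≈ 36 years.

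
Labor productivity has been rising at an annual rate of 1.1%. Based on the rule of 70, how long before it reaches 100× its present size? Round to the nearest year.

One doubling takes 70/1.1 = 63.64 years.
Reaching 100× takes log₂(100) ≈ 6.64 doublings.
6.64 × 63.64 ≈ 423 years.

about 423 years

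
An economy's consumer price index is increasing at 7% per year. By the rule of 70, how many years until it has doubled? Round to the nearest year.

around 10 years

At 7%, doubling takes about 70/7 = 10.00 years.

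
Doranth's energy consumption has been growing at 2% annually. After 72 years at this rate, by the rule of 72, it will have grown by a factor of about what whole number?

≈ 4 times

Doubling time ≈ 72/2 = 36.00 years.
72/36.00 ≈ 2 doublings, so about 2^2 = 4×.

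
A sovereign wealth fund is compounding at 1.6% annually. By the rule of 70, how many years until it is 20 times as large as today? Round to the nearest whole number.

At 1.6% it doubles every 70/1.6 ≈ 43.75 years.
20× is log₂ 20 ≈ 4.32 doublings, so ≈ 4.32 × 43.75 = 189 years.

≈ 189 years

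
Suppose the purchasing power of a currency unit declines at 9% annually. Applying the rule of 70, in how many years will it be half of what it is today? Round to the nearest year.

8 years

Halving time ≈ 70 / 9 = 7.78 → 8 years.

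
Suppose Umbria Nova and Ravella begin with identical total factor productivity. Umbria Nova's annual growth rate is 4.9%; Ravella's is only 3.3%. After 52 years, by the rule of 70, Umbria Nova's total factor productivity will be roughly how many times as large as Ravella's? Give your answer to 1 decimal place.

roughly 2.3 times

Rate gap = 4.9% − 3.3% = 1.6 points.
The ratio doubles every 70/1.6 ≈ 43.75 years.
52/43.75 ≈ 1.19 doublings → ratio ≈ 2^1.19 ≈ 2.3.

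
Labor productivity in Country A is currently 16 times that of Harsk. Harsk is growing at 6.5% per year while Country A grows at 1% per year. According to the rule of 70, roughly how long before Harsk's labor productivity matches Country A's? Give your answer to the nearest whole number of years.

What matters is the difference: 5.5 pp.
Rule of 70 on the gap: the ratio halves every 70/5.5 ≈ 12.73 years.
A 16 times gap closes after 4 halvings: 4 × 12.73 ≈ 51 years.

about 51 years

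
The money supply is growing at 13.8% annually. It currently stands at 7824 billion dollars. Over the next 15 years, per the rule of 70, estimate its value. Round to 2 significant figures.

61000 billion dollars

It doubles every 70/13.8 ≈ 5.07 years, so 15 years is 2.96 doublings.
2^2.96 ≈ 7.78; 7824 × 7.78 ≈ 61000 billion dollars.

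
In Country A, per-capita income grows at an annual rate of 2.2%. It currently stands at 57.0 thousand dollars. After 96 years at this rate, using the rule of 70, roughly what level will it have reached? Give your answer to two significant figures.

460 thousand dollars

Doubling time ≈ 70/2.2 = 31.82 years.
96 years is 96/31.82 ≈ 3.02 doublings, a factor of 2^3.02 ≈ 8.11.
57.0 × 8.11 ≈ 460 thousand dollars.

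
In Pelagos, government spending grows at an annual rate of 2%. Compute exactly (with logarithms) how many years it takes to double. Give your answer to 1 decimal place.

35.0 years

t = ln(2) / ln(1 + 0.02) = 0.6931 / 0.019803 ≈ 35.00.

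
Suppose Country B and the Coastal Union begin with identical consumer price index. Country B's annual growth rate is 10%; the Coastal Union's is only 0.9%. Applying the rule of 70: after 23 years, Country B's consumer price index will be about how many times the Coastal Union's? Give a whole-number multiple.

Country B pulls ahead at 9.1 pp per year, so the ratio doubles every 70/9.1 ≈ 7.69 years.
In 23 years that's 2.99 doublings: 2^2.99 ≈ 8.

approximately 8 times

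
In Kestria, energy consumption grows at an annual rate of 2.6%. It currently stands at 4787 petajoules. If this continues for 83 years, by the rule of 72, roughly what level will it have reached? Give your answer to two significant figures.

38000 petajoules

Doubling time ≈ 72/2.6 = 27.69 years.
83 years is 83/27.69 ≈ 3.00 doublings, a factor of 2^3.00 ≈ 8.00.
4787 × 8.00 ≈ 38000 petajoules.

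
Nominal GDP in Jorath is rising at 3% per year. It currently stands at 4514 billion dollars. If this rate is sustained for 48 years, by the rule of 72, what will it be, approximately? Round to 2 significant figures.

It doubles every 72/3 ≈ 24.00 years, so 48 years is 2.00 doublings.
2^2.00 ≈ 4.00; 4514 × 4.00 ≈ 18000 billion dollars.

roughly 18000 billion dollars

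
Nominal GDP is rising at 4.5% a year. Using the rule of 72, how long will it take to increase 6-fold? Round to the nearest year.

Doubling time ≈ 72/4.5 = 16.00 years.
Reaching 6× takes log₂(6) ≈ 2.58 doublings.
2.58 × 16.00 ≈ 41 years.

approximately 41 years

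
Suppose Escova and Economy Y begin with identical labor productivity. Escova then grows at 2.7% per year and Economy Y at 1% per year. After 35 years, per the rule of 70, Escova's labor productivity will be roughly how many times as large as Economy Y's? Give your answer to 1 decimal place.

roughly 1.8 times

Escova pulls ahead at 1.7 pp per year, so the ratio doubles every 70/1.7 ≈ 41.18 years.
In 35 years that's 0.85 doublings: 2^0.85 ≈ 1.8.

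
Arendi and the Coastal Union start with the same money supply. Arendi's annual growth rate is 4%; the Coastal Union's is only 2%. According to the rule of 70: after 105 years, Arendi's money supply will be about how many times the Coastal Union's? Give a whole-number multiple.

about 8 times

Only the 2-point difference matters.
70/2 ≈ 35.00 years per doubling of the ratio; 105 years gives 3.00 doublings, so ≈ 8×.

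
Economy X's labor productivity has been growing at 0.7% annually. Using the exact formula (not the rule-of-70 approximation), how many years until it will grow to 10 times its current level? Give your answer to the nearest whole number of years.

330 years

t = ln(10) / ln(1 + 0.007) = 2.3026 / 0.006976 ≈ 330.07.
≈ 330 years.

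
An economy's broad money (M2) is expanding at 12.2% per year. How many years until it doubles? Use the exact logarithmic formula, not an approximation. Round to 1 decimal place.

6.0 years

t = ln(2) / ln(1 + 0.122) = 0.6931 / 0.115113 ≈ 6.02.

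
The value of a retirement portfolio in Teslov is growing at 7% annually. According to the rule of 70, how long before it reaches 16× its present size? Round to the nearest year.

Doubling time ≈ 70/7 = 10.00 years.
16× is 4 doublings, so 4 × 10.00 ≈ 40 years.

roughly 40 years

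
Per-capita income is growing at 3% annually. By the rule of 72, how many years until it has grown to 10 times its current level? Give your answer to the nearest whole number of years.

approximately 80 years

One doubling takes 72/3 = 24.00 years.
Reaching 10× takes log₂(10) ≈ 3.32 doublings.
3.32 × 24.00 ≈ 80 years.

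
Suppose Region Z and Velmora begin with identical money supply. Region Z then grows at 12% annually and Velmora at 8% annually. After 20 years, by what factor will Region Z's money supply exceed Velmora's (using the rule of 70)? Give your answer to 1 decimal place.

around 2.2 times

Rate gap = 12% − 8% = 4 points.
The ratio doubles every 70/4 ≈ 17.50 years.
20/17.50 ≈ 1.14 doublings → ratio ≈ 2^1.14 ≈ 2.2.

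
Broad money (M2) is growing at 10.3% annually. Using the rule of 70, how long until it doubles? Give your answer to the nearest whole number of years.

7 years

At 10.3%, doubling takes about 70/10.3 = 6.80 years.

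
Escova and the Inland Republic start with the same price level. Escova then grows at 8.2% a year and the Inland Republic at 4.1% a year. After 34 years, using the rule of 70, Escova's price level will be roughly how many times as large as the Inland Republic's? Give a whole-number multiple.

Only the 4.1-point difference matters.
70/4.1 ≈ 17.07 years per doubling of the ratio; 34 years gives 1.99 doublings, so ≈ 4×.

4 times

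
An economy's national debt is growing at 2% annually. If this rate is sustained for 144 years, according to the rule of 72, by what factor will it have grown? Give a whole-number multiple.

Doubling time ≈ 72/2 = 36.00 years.
144/36.00 ≈ 4 doublings, so about 2^4 = 16×.

about 16 times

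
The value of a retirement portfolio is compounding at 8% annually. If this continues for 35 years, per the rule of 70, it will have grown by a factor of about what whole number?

approximately 16 times

70/8 ≈ 8.75 years per doubling.
35 years fits 4 doublings: 2^4 = 16.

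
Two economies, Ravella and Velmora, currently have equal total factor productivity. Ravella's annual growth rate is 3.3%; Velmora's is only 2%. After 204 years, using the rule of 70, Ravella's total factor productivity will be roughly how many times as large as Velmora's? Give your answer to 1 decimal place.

about 13.8 times

Rate gap = 3.3% − 2% = 1.3 points.
The ratio doubles every 70/1.3 ≈ 53.85 years.
204/53.85 ≈ 3.79 doublings → ratio ≈ 2^3.79 ≈ 13.8.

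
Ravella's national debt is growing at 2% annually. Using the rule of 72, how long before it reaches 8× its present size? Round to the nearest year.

roughly 108 years

Doubling time ≈ 72/2 = 36.00 years.
Getting to 8× needs 3 doublings: 3 × 36.00 ≈ 108 years.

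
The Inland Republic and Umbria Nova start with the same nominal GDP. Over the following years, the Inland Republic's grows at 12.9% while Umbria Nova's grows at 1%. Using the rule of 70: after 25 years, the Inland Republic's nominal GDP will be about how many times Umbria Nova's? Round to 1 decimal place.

the Inland Republic pulls ahead at 11.9 pp per year, so the ratio doubles every 70/11.9 ≈ 5.88 years.
In 25 years that's 4.25 doublings: 2^4.25 ≈ 19.0.

about 19.0 times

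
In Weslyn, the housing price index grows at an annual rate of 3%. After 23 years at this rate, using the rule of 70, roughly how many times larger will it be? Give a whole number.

around 2 times

70/3 ≈ 23.33 years per doubling.
23 years fits 1 doubling: 2^1 = 2.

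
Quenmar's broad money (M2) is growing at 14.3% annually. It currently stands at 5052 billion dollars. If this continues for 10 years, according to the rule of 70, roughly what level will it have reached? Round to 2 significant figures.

It doubles every 70/14.3 ≈ 4.90 years, so 10 years is 2.04 doublings.
2^2.04 ≈ 4.11; 5052 × 4.11 ≈ 21000 billion dollars.

≈ 21000 billion dollars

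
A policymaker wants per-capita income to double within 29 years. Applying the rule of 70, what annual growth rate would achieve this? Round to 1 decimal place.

around 2.4%

70 / 29 ≈ 2.41, so about 2.4% annually.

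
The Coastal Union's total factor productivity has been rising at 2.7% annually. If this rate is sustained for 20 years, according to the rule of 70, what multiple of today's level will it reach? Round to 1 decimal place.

around 1.7 times

Doubles every ≈ 25.93 years (70/2.7).
20 years is 0.77 doublings; 2^0.77 ≈ 1.7×.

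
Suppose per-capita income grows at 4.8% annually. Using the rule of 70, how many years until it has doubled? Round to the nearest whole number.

≈ 15 years

Doubling time ≈ 70 / 4.8 = 14.58 years.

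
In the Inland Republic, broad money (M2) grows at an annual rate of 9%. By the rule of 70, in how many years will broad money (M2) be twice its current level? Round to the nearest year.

roughly 8 years

Doubling time ≈ 70 / 9 = 7.78 years.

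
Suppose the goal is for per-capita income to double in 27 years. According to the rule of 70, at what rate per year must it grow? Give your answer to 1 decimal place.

roughly 2.6%

70 / 27 ≈ 2.59, so about 2.6% per year.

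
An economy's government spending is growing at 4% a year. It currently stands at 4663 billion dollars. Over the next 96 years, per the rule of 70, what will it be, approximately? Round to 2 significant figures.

around 210000 billion dollars

Doubling time ≈ 70/4 = 17.50 years.
96 years is 96/17.50 ≈ 5.49 doublings, a factor of 2^5.49 ≈ 44.94.
4663 × 44.94 ≈ 210000 billion dollars.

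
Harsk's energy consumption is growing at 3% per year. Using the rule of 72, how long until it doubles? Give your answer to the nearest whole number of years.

At 3%, doubling takes about 72/3 = 24.00 years.

24 years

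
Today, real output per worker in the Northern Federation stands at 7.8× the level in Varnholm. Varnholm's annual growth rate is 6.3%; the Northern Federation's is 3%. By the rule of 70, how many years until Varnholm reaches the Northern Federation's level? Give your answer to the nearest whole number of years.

The growth-rate gap is 6.3% − 3% = 3.3 percentage points.
So the ratio between them halves every 70/3.3 ≈ 21.21 years.
A 7.8× gap takes log₂(7.8) ≈ 2.96 halvings to close: 2.96 × 21.21 ≈ 63 years.

63 years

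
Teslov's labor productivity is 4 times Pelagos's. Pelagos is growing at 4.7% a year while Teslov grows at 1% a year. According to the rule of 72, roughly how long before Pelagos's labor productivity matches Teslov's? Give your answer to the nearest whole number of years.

around 39 years

Pelagos gains on Teslov at 4.7% − 1% = 3.7 points a year.
At that relative rate the gap halves every 72/3.7 ≈ 19.46 years.
A 4 times gap closes after 2 halvings: 2 × 19.46 ≈ 39 years.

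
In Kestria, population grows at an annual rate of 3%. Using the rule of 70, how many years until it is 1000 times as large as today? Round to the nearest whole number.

Doubling time ≈ 70/3 = 23.33 years.
1000× is log₂ 1000 ≈ 9.97 doublings, so ≈ 9.97 × 23.33 = 233 years.

233 years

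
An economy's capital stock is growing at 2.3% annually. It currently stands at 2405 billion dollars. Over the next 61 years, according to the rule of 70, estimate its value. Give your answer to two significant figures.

≈ 9600 billion dollars

Doubling time ≈ 70/2.3 = 30.43 years.
61 years is 61/30.43 ≈ 2.00 doublings, a factor of 2^2.00 ≈ 4.00.
2405 × 4.00 ≈ 9600 billion dollars.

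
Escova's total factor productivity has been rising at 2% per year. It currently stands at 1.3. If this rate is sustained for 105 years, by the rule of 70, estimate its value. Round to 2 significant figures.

roughly 10

Doubling time ≈ 70/2 = 35.00 years.
105 years is 105/35.00 ≈ 3.00 doublings, a factor of 2^3.00 ≈ 8.00.
1.3 × 8.00 ≈ 10.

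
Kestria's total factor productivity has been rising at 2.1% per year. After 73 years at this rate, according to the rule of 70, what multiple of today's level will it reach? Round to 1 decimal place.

approximately 4.6 times

Doubling time ≈ 70/2.1 = 33.33 years.
73 years / 33.33 ≈ 2.19 doublings → factor 2^2.19 ≈ 4.6.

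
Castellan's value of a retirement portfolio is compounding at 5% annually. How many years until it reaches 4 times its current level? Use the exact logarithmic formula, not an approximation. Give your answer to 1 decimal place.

28.4 years

t = ln(4) / ln(1 + 0.05) = 1.3863 / 0.048790 ≈ 28.41.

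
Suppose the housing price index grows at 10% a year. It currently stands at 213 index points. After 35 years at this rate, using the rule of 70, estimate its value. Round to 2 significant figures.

It doubles every 70/10 ≈ 7.00 years, so 35 years is 5.00 doublings.
2^5.00 ≈ 32.00; 213 × 32.00 ≈ 6800 index points.

6800 index points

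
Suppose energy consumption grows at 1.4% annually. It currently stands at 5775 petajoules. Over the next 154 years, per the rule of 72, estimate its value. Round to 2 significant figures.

≈ 46000 petajoules

It doubles every 72/1.4 ≈ 51.43 years, so 154 years is 2.99 doublings.
2^2.99 ≈ 7.94; 5775 × 7.94 ≈ 46000 petajoules.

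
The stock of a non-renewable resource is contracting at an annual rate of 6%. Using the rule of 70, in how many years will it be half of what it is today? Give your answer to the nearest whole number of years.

Halving time ≈ 70 / 6 = 11.67 → 12 years.

≈ 12 years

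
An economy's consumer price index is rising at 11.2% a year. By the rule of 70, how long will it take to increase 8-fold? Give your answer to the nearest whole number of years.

At 11.2% it doubles every 70/11.2 ≈ 6.25 years.
8 = 2^3, so 3 doublings → 19 years.

about 19 years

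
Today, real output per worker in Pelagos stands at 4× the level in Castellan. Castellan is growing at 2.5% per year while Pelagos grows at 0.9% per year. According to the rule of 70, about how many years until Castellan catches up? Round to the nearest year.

about 88 years

Castellan gains on Pelagos at 2.5% − 0.9% = 1.6 points a year.
At that relative rate the gap halves every 70/1.6 ≈ 43.75 years.
A 4× gap closes after 2 halvings: 2 × 43.75 ≈ 88 years.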